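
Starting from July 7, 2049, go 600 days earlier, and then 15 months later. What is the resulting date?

Subtracting 600 days from July 7, 2049:
Going back 7 days from July 7, 2049 reaches the end of the previous month; 600 − 7 = 593 left.
June 2049 has 30 days: 593 − 30 = 563 left.
May 2049 has 31 days: 563 − 31 = 532 left.
April 2049 has 30 days: 532 − 30 = 502 left.
March 2049 has 31 days: 502 − 31 = 471 left.
February 2049 has 28 days (2049 is not a leap year): 471 − 28 = 443 left.
January 2049 has 31 days: 443 − 31 = 412 left.
December 2048 has 31 days: 412 − 31 = 381 left.
November 2048 has 30 days: 381 − 30 = 351 left.
October 2048 has 31 days: 351 − 31 = 320 left.
September 2048 has 30 days: 320 − 30 = 290 left.
August 2048 has 31 days: 290 − 31 = 259 left.
July 2048 has 31 days: 259 − 31 = 228 left.
June 2048 has 30 days: 228 − 30 = 198 left.
May 2048 has 31 days: 198 − 31 = 167 left.
April 2048 has 30 days: 167 − 30 = 137 left.
March 2048 has 31 days: 137 − 31 = 106 left.
February 2048 has 29 days (2048 is a leap year): 106 − 29 = 77 left.
January 2048 has 31 days: 77 − 31 = 46 left.
December 2047 has 31 days: 46 − 31 = 15 left.
November 2047 has 30 days; 30 − 15 = 15 → November 15, 2047.
Counting forward 15 months from November 15, 2047:
month 11 + 15 = 26, which is month 2 of year 2049 → February 2049.
Day 15 is valid in February, giving February 15, 2049.

February 15, 2049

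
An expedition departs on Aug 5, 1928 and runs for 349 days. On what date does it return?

Adding 349 days from August 5, 1928.
August has 31 days, so 31 − 5 = 26 days remain after August 5, 1928; 349 − 26 = 323 left.
September 1928 has 30 days: 323 − 30 = 293 left.
October 1928 has 31 days: 293 − 31 = 262 left.
November 1928 has 30 days: 262 − 30 = 232 left.
December 1928 has 31 days: 232 − 31 = 201 left.
January 1929 has 31 days: 201 − 31 = 170 left.
February 1929 has 28 days (1929 is not a leap year): 170 − 28 = 142 left.
March 1929 has 31 days: 142 − 31 = 111 left.
April 1929 has 30 days: 111 − 30 = 81 left.
May 1929 has 31 days: 81 − 31 = 50 left.
June 1929 has 30 days: 50 − 30 = 20 left.
20 days into July 1929 → July 20, 1929.

July 20, 1929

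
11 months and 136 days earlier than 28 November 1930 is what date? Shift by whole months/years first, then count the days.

Going back 11 months and 136 days from November 28, 1930: first the month/year part, then the days.
month 11 − 11 = 0, which is month 12 of year 1929 → December 1929.
Day 28 is valid in December, giving December 28, 1929.
Now subtract 136 days from December 28, 1929.
Going back 28 days from December 28, 1929 reaches the end of the previous month; 136 − 28 = 108 left.
November 1929 has 30 days: 108 − 30 = 78 left.
October 1929 has 31 days: 78 − 31 = 47 left.
September 1929 has 30 days: 47 − 30 = 17 left.
August 1929 has 31 days; 31 − 17 = 14 → August 14, 1929.

August 14, 1929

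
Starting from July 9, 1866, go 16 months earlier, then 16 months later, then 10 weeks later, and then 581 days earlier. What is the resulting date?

February 13, 1865

Counting back 16 months from July 9, 1866:
month 7 − 16 = -9, which is month 3 of year 1865 → March 1865.
Day 9 is valid in March, giving March 9, 1865.
Counting forward 16 months from March 9, 1865:
month 3 + 16 = 19, which is month 7 of year 1866 → July 1866.
Day 9 is valid in July, giving July 9, 1866.
Adding 10 weeks (= 70 days) from July 9, 1866:
July has 31 days, so 31 − 9 = 22 days remain after July 9, 1866; 70 − 22 = 48 left.
August 1866 has 31 days: 48 − 31 = 17 left.
17 days into September 1866 → September 17, 1866.
Going back 581 days from September 17, 1866:
Going back 17 days from September 17, 1866 reaches the end of the previous month; 581 − 17 = 564 left.
August 1866 has 31 days: 564 − 31 = 533 left.
July 1866 has 31 days: 533 − 31 = 502 left.
June 1866 has 30 days: 502 − 30 = 472 left.
May 1866 has 31 days: 472 − 31 = 441 left.
April 1866 has 30 days: 441 − 30 = 411 left.
March 1866 has 31 days: 411 − 31 = 380 left.
February 1866 has 28 days (1866 is not a leap year): 380 − 28 = 352 left.
January 1866 has 31 days: 352 − 31 = 321 left.
December 1865 has 31 days: 321 − 31 = 290 left.
November 1865 has 30 days: 290 − 30 = 260 left.
October 1865 has 31 days: 260 − 31 = 229 left.
September 1865 has 30 days: 229 − 30 = 199 left.
August 1865 has 31 days: 199 − 31 = 168 left.
July 1865 has 31 days: 168 − 31 = 137 left.
June 1865 has 30 days: 137 − 30 = 107 left.
May 1865 has 31 days: 107 − 31 = 76 left.
April 1865 has 30 days: 76 − 30 = 46 left.
March 1865 has 31 days: 46 − 31 = 15 left.
February 1865 has 28 days; 28 − 15 = 13 → February 13, 1865.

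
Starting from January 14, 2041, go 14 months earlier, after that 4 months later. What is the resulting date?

March 14, 2040

Counting back 14 months from January 14, 2041:
month 1 − 14 = -13, which is month 11 of year 2039 → November 2039.
Day 14 is valid in November, giving November 14, 2039.
Advancing 4 months from November 14, 2039:
month 11 + 4 = 15, which is month 3 of year 2040 → March 2040.
Day 14 is valid in March, giving March 14, 2040.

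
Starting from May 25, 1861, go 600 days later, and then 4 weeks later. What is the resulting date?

Adding 600 days from May 25, 1861:
May has 31 days, so 31 − 25 = 6 days remain after May 25, 1861; 600 − 6 = 594 left.
June 1861 has 30 days: 594 − 30 = 564 left.
July 1861 has 31 days: 564 − 31 = 533 left.
August 1861 has 31 days: 533 − 31 = 502 left.
September 1861 has 30 days: 502 − 30 = 472 left.
October 1861 has 31 days: 472 − 31 = 441 left.
November 1861 has 30 days: 441 − 30 = 411 left.
December 1861 has 31 days: 411 − 31 = 380 left.
January 1862 has 31 days: 380 − 31 = 349 left.
February 1862 has 28 days (1862 is not a leap year): 349 − 28 = 321 left.
March 1862 has 31 days: 321 − 31 = 290 left.
April 1862 has 30 days: 290 − 30 = 260 left.
May 1862 has 31 days: 260 − 31 = 229 left.
June 1862 has 30 days: 229 − 30 = 199 left.
July 1862 has 31 days: 199 − 31 = 168 left.
August 1862 has 31 days: 168 − 31 = 137 left.
September 1862 has 30 days: 137 − 30 = 107 left.
October 1862 has 31 days: 107 − 31 = 76 left.
November 1862 has 30 days: 76 − 30 = 46 left.
December 1862 has 31 days: 46 − 31 = 15 left.
15 days into January 1863 → January 15, 1863.
Advancing 4 weeks (= 28 days) from January 15, 1863:
January has 31 days, so 31 − 15 = 16 days remain after January 15, 1863; 28 − 16 = 12 left.
12 days into February 1863 → February 12, 1863.

February 12, 1863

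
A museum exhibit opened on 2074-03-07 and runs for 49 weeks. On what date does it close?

Counting forward 49 weeks = 343 days from March 7, 2074.
March has 31 days, so 31 − 7 = 24 days remain after March 7, 2074; 343 − 24 = 319 left.
April 2074 has 30 days: 319 − 30 = 289 left.
May 2074 has 31 days: 289 − 31 = 258 left.
June 2074 has 30 days: 258 − 30 = 228 left.
July 2074 has 31 days: 228 − 31 = 197 left.
August 2074 has 31 days: 197 − 31 = 166 left.
September 2074 has 30 days: 166 − 30 = 136 left.
October 2074 has 31 days: 136 − 31 = 105 left.
November 2074 has 30 days: 105 − 30 = 75 left.
December 2074 has 31 days: 75 − 31 = 44 left.
January 2075 has 31 days: 44 − 31 = 13 left.
13 days into February 2075 → February 13, 2075.

February 13, 2075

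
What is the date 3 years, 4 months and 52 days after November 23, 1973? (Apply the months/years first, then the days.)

May 14, 1977

Adding 3 years, 4 months and 52 days from November 23, 1973: first the month/year part, then the days.
+3 years → 1976; month 11 + 4 = 15, which is month 3 of year 1977 → March 1977.
Day 23 is valid in March, giving March 23, 1977.
Now add 52 days from March 23, 1977.
March has 31 days, so 31 − 23 = 8 days remain after March 23, 1977; 52 − 8 = 44 left.
April 1977 has 30 days: 44 − 30 = 14 left.
14 days into May 1977 → May 14, 1977.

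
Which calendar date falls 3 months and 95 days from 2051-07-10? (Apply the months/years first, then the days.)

Counting forward 3 months and 95 days from July 10, 2051: first the month/year part, then the days.
month 7 + 3 = 10 → October 2051.
Day 10 is valid in October, giving October 10, 2051.
Now add 95 days from October 10, 2051.
October has 31 days, so 31 − 10 = 21 days remain after October 10, 2051; 95 − 21 = 74 left.
November 2051 has 30 days: 74 − 30 = 44 left.
December 2051 has 31 days: 44 − 31 = 13 left.
13 days into January 2052 → January 13, 2052.

January 13, 2052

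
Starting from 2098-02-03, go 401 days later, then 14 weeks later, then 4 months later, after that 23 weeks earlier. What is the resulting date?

May 9, 2099

Advancing 401 days from February 3, 2098:
February has 28 days, so 28 − 3 = 25 days remain after February 3, 2098; 401 − 25 = 376 left.
March 2098 has 31 days: 376 − 31 = 345 left.
April 2098 has 30 days: 345 − 30 = 315 left.
May 2098 has 31 days: 315 − 31 = 284 left.
June 2098 has 30 days: 284 − 30 = 254 left.
July 2098 has 31 days: 254 − 31 = 223 left.
August 2098 has 31 days: 223 − 31 = 192 left.
September 2098 has 30 days: 192 − 30 = 162 left.
October 2098 has 31 days: 162 − 31 = 131 left.
November 2098 has 30 days: 131 − 30 = 101 left.
December 2098 has 31 days: 101 − 31 = 70 left.
January 2099 has 31 days: 70 − 31 = 39 left.
February 2099 has 28 days (2099 is not a leap year): 39 − 28 = 11 left.
11 days into March 2099 → March 11, 2099.
Adding 14 weeks (= 98 days) from March 11, 2099:
March has 31 days, so 31 − 11 = 20 days remain after March 11, 2099; 98 − 20 = 78 left.
April 2099 has 30 days: 78 − 30 = 48 left.
May 2099 has 31 days: 48 − 31 = 17 left.
17 days into June 2099 → June 17, 2099.
Counting forward 4 months from June 17, 2099:
month 6 + 4 = 10 → October 2099.
Day 17 is valid in October, giving October 17, 2099.
Subtracting 23 weeks (= 161 days) from October 17, 2099:
Going back 17 days from October 17, 2099 reaches the end of the previous month; 161 − 17 = 144 left.
September 2099 has 30 days: 144 − 30 = 114 left.
August 2099 has 31 days: 114 − 31 = 83 left.
July 2099 has 31 days: 83 − 31 = 52 left.
June 2099 has 30 days: 52 − 30 = 22 left.
May 2099 has 31 days; 31 − 22 = 9 → May 9, 2099.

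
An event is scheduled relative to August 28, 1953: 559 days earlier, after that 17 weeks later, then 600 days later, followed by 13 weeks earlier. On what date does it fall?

November 5, 1953

Counting back 559 days from August 28, 1953:
Going back 28 days from August 28, 1953 reaches the end of the previous month; 559 − 28 = 531 left.
July 1953 has 31 days: 531 − 31 = 500 left.
June 1953 has 30 days: 500 − 30 = 470 left.
May 1953 has 31 days: 470 − 31 = 439 left.
April 1953 has 30 days: 439 − 30 = 409 left.
March 1953 has 31 days: 409 − 31 = 378 left.
February 1953 has 28 days (1953 is not a leap year): 378 − 28 = 350 left.
January 1953 has 31 days: 350 − 31 = 319 left.
December 1952 has 31 days: 319 − 31 = 288 left.
November 1952 has 30 days: 288 − 30 = 258 left.
October 1952 has 31 days: 258 − 31 = 227 left.
September 1952 has 30 days: 227 − 30 = 197 left.
August 1952 has 31 days: 197 − 31 = 166 left.
July 1952 has 31 days: 166 − 31 = 135 left.
June 1952 has 30 days: 135 − 30 = 105 left.
May 1952 has 31 days: 105 − 31 = 74 left.
April 1952 has 30 days: 74 − 30 = 44 left.
March 1952 has 31 days: 44 − 31 = 13 left.
February 1952 has 29 days; 29 − 13 = 16 → February 16, 1952.
Advancing 17 weeks (= 119 days) from February 16, 1952:
February has 29 days, so 29 − 16 = 13 days remain after February 16, 1952; 119 − 13 = 106 left.
March 1952 has 31 days: 106 − 31 = 75 left.
April 1952 has 30 days: 75 − 30 = 45 left.
May 1952 has 31 days: 45 − 31 = 14 left.
14 days into June 1952 → June 14, 1952.
Adding 600 days from June 14, 1952:
June has 30 days, so 30 − 14 = 16 days remain after June 14, 1952; 600 − 16 = 584 left.
July 1952 has 31 days: 584 − 31 = 553 left.
August 1952 has 31 days: 553 − 31 = 522 left.
September 1952 has 30 days: 522 − 30 = 492 left.
October 1952 has 31 days: 492 − 31 = 461 left.
November 1952 has 30 days: 461 − 30 = 431 left.
December 1952 has 31 days: 431 − 31 = 400 left.
January 1953 has 31 days: 400 − 31 = 369 left.
February 1953 has 28 days (1953 is not a leap year): 369 − 28 = 341 left.
March 1953 has 31 days: 341 − 31 = 310 left.
April 1953 has 30 days: 310 − 30 = 280 left.
May 1953 has 31 days: 280 − 31 = 249 left.
June 1953 has 30 days: 249 − 30 = 219 left.
July 1953 has 31 days: 219 − 31 = 188 left.
August 1953 has 31 days: 188 − 31 = 157 left.
September 1953 has 30 days: 157 − 30 = 127 left.
October 1953 has 31 days: 127 − 31 = 96 left.
November 1953 has 30 days: 96 − 30 = 66 left.
December 1953 has 31 days: 66 − 31 = 35 left.
January 1954 has 31 days: 35 − 31 = 4 left.
4 days into February 1954 → February 4, 1954.
Subtracting 13 weeks (= 91 days) from February 4, 1954:
Going back 4 days from February 4, 1954 reaches the end of the previous month; 91 − 4 = 87 left.
January 1954 has 31 days: 87 − 31 = 56 left.
December 1953 has 31 days: 56 − 31 = 25 left.
November 1953 has 30 days; 30 − 25 = 5 → November 5, 1953.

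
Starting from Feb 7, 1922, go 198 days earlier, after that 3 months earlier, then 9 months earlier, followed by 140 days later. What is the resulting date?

Going back 198 days from February 7, 1922:
Going back 7 days from February 7, 1922 reaches the end of the previous month; 198 − 7 = 191 left.
January 1922 has 31 days: 191 − 31 = 160 left.
December 1921 has 31 days: 160 − 31 = 129 left.
November 1921 has 30 days: 129 − 30 = 99 left.
October 1921 has 31 days: 99 − 31 = 68 left.
September 1921 has 30 days: 68 − 30 = 38 left.
August 1921 has 31 days: 38 − 31 = 7 left.
July 1921 has 31 days; 31 − 7 = 24 → July 24, 1921.
Subtracting 3 months from July 24, 1921:
month 7 − 3 = 4 → April 1921.
Day 24 is valid in April, giving April 24, 1921.
Going back 9 months from April 24, 1921:
month 4 − 9 = -5, which is month 7 of year 1920 → July 1920.
Day 24 is valid in July, giving July 24, 1920.
Advancing 140 days from July 24, 1920:
July has 31 days, so 31 − 24 = 7 days remain after July 24, 1920; 140 − 7 = 133 left.
August 1920 has 31 days: 133 − 31 = 102 left.
September 1920 has 30 days: 102 − 30 = 72 left.
October 1920 has 31 days: 72 − 31 = 41 left.
November 1920 has 30 days: 41 − 30 = 11 left.
11 days into December 1920 → December 11, 1920.

December 11, 1920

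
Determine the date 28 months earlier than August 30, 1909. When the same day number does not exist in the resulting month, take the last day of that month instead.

April 30, 1907

Going back 28 months from August 30, 1909.
month 8 − 28 = -20, which is month 4 of year 1907 → April 1907.
Day 30 is valid in April, giving April 30, 1907.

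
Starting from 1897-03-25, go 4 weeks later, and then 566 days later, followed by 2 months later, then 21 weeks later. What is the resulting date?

Adding 4 weeks (= 28 days) from March 25, 1897:
March has 31 days, so 31 − 25 = 6 days remain after March 25, 1897; 28 − 6 = 22 left.
22 days into April 1897 → April 22, 1897.
Counting forward 566 days from April 22, 1897:
April has 30 days, so 30 − 22 = 8 days remain after April 22, 1897; 566 − 8 = 558 left.
May 1897 has 31 days: 558 − 31 = 527 left.
June 1897 has 30 days: 527 − 30 = 497 left.
July 1897 has 31 days: 497 − 31 = 466 left.
August 1897 has 31 days: 466 − 31 = 435 left.
September 1897 has 30 days: 435 − 30 = 405 left.
October 1897 has 31 days: 405 − 31 = 374 left.
November 1897 has 30 days: 374 − 30 = 344 left.
December 1897 has 31 days: 344 − 31 = 313 left.
January 1898 has 31 days: 313 − 31 = 282 left.
February 1898 has 28 days (1898 is not a leap year): 282 − 28 = 254 left.
March 1898 has 31 days: 254 − 31 = 223 left.
April 1898 has 30 days: 223 − 30 = 193 left.
May 1898 has 31 days: 193 − 31 = 162 left.
June 1898 has 30 days: 162 − 30 = 132 left.
July 1898 has 31 days: 132 − 31 = 101 left.
August 1898 has 31 days: 101 − 31 = 70 left.
September 1898 has 30 days: 70 − 30 = 40 left.
October 1898 has 31 days: 40 − 31 = 9 left.
9 days into November 1898 → November 9, 1898.
Counting forward 2 months from November 9, 1898:
month 11 + 2 = 13, which is month 1 of year 1899 → January 1899.
Day 9 is valid in January, giving January 9, 1899.
Adding 21 weeks (= 147 days) from January 9, 1899:
January has 31 days, so 31 − 9 = 22 days remain after January 9, 1899; 147 − 22 = 125 left.
February 1899 has 28 days (1899 is not a leap year): 125 − 28 = 97 left.
March 1899 has 31 days: 97 − 31 = 66 left.
April 1899 has 30 days: 66 − 30 = 36 left.
May 1899 has 31 days: 36 − 31 = 5 left.
5 days into June 1899 → June 5, 1899.

June 5, 1899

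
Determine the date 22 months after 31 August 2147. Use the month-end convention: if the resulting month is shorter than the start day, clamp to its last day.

Adding 22 months from August 31, 2147.
month 8 + 22 = 30, which is month 6 of year 2149 → June 2149.
June 2149 has only 30 days and the start was day 31, so the date clamps to June 30, 2149.

June 30, 2149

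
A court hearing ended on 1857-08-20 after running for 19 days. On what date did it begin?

Going back 19 days from August 20, 1857.
20 − 19 = 1, still in August 1857.

August 1, 1857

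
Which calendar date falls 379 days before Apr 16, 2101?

Counting back 379 days from April 16, 2101.
Going back 16 days from April 16, 2101 reaches the end of the previous month; 379 − 16 = 363 left.
March 2101 has 31 days: 363 − 31 = 332 left.
February 2101 has 28 days (2101 is not a leap year): 332 − 28 = 304 left.
January 2101 has 31 days: 304 − 31 = 273 left.
December 2100 has 31 days: 273 − 31 = 242 left.
November 2100 has 30 days: 242 − 30 = 212 left.
October 2100 has 31 days: 212 − 31 = 181 left.
September 2100 has 30 days: 181 − 30 = 151 left.
August 2100 has 31 days: 151 − 31 = 120 left.
July 2100 has 31 days: 120 − 31 = 89 left.
June 2100 has 30 days: 89 − 30 = 59 left.
May 2100 has 31 days: 59 − 31 = 28 left.
April 2100 has 30 days; 30 − 28 = 2 → April 2, 2100.

April 2, 2100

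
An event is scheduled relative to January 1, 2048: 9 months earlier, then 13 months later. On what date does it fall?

May 1, 2048

Subtracting 9 months from January 1, 2048:
month 1 − 9 = -8, which is month 4 of year 2047 → April 2047.
Day 1 is valid in April, giving April 1, 2047.
Counting forward 13 months from April 1, 2047:
month 4 + 13 = 17, which is month 5 of year 2048 → May 2048.
Day 1 is valid in May, giving May 1, 2048.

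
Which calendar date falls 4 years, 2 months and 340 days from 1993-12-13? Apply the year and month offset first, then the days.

January 19, 1999

Counting forward 4 years, 2 months and 340 days from December 13, 1993: first the month/year part, then the days.
+4 years → 1997; month 12 + 2 = 14, which is month 2 of year 1998 → February 1998.
Day 13 is valid in February, giving February 13, 1998.
Now add 340 days from February 13, 1998.
February has 28 days, so 28 − 13 = 15 days remain after February 13, 1998; 340 − 15 = 325 left.
March 1998 has 31 days: 325 − 31 = 294 left.
April 1998 has 30 days: 294 − 30 = 264 left.
May 1998 has 31 days: 264 − 31 = 233 left.
June 1998 has 30 days: 233 − 30 = 203 left.
July 1998 has 31 days: 203 − 31 = 172 left.
August 1998 has 31 days: 172 − 31 = 141 left.
September 1998 has 30 days: 141 − 30 = 111 left.
October 1998 has 31 days: 111 − 31 = 80 left.
November 1998 has 30 days: 80 − 30 = 50 left.
December 1998 has 31 days: 50 − 31 = 19 left.
19 days into January 1999 → January 19, 1999.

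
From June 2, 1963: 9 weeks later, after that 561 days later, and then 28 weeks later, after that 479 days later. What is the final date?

Counting forward 9 weeks (= 63 days) from June 2, 1963:
June has 30 days, so 30 − 2 = 28 days remain after June 2, 1963; 63 − 28 = 35 left.
July 1963 has 31 days: 35 − 31 = 4 left.
4 days into August 1963 → August 4, 1963.
Counting forward 561 days from August 4, 1963:
August has 31 days, so 31 − 4 = 27 days remain after August 4, 1963; 561 − 27 = 534 left.
September 1963 has 30 days: 534 − 30 = 504 left.
October 1963 has 31 days: 504 − 31 = 473 left.
November 1963 has 30 days: 473 − 30 = 443 left.
December 1963 has 31 days: 443 − 31 = 412 left.
January 1964 has 31 days: 412 − 31 = 381 left.
February 1964 has 29 days (1964 is a leap year): 381 − 29 = 352 left.
March 1964 has 31 days: 352 − 31 = 321 left.
April 1964 has 30 days: 321 − 30 = 291 left.
May 1964 has 31 days: 291 − 31 = 260 left.
June 1964 has 30 days: 260 − 30 = 230 left.
July 1964 has 31 days: 230 − 31 = 199 left.
August 1964 has 31 days: 199 − 31 = 168 left.
September 1964 has 30 days: 168 − 30 = 138 left.
October 1964 has 31 days: 138 − 31 = 107 left.
November 1964 has 30 days: 107 − 30 = 77 left.
December 1964 has 31 days: 77 − 31 = 46 left.
January 1965 has 31 days: 46 − 31 = 15 left.
15 days into February 1965 → February 15, 1965.
Advancing 28 weeks (= 196 days) from February 15, 1965:
February has 28 days, so 28 − 15 = 13 days remain after February 15, 1965; 196 − 13 = 183 left.
March 1965 has 31 days: 183 − 31 = 152 left.
April 1965 has 30 days: 152 − 30 = 122 left.
May 1965 has 31 days: 122 − 31 = 91 left.
June 1965 has 30 days: 91 − 30 = 61 left.
July 1965 has 31 days: 61 − 31 = 30 left.
30 days into August 1965 → August 30, 1965.
Advancing 479 days from August 30, 1965:
August has 31 days, so 31 − 30 = 1 day remains after August 30, 1965; 479 − 1 = 478 left.
September 1965 has 30 days: 478 − 30 = 448 left.
October 1965 has 31 days: 448 − 31 = 417 left.
November 1965 has 30 days: 417 − 30 = 387 left.
December 1965 has 31 days: 387 − 31 = 356 left.
January 1966 has 31 days: 356 − 31 = 325 left.
February 1966 has 28 days (1966 is not a leap year): 325 − 28 = 297 left.
March 1966 has 31 days: 297 − 31 = 266 left.
April 1966 has 30 days: 266 − 30 = 236 left.
May 1966 has 31 days: 236 − 31 = 205 left.
June 1966 has 30 days: 205 − 30 = 175 left.
July 1966 has 31 days: 175 − 31 = 144 left.
August 1966 has 31 days: 144 − 31 = 113 left.
September 1966 has 30 days: 113 − 30 = 83 left.
October 1966 has 31 days: 83 − 31 = 52 left.
November 1966 has 30 days: 52 − 30 = 22 left.
22 days into December 1966 → December 22, 1966.

December 22, 1966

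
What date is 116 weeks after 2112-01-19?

Adding 116 weeks = 812 days from January 19, 2112.
January has 31 days, so 31 − 19 = 12 days remain after January 19, 2112; 812 − 12 = 800 left.
February 2112 has 29 days (2112 is a leap year): 800 − 29 = 771 left.
March 2112 has 31 days: 771 − 31 = 740 left.
April 2112 has 30 days: 740 − 30 = 710 left.
May 2112 has 31 days: 710 − 31 = 679 left.
June 2112 has 30 days: 679 − 30 = 649 left.
July 2112 has 31 days: 649 − 31 = 618 left.
August 2112 has 31 days: 618 − 31 = 587 left.
September 2112 has 30 days: 587 − 30 = 557 left.
October 2112 has 31 days: 557 − 31 = 526 left.
November 2112 has 30 days: 526 − 30 = 496 left.
December 2112 has 31 days: 496 − 31 = 465 left.
January 2113 has 31 days: 465 − 31 = 434 left.
February 2113 has 28 days (2113 is not a leap year): 434 − 28 = 406 left.
March 2113 has 31 days: 406 − 31 = 375 left.
April 2113 has 30 days: 375 − 30 = 345 left.
May 2113 has 31 days: 345 − 31 = 314 left.
June 2113 has 30 days: 314 − 30 = 284 left.
July 2113 has 31 days: 284 − 31 = 253 left.
August 2113 has 31 days: 253 − 31 = 222 left.
September 2113 has 30 days: 222 − 30 = 192 left.
October 2113 has 31 days: 192 − 31 = 161 left.
November 2113 has 30 days: 161 − 30 = 131 left.
December 2113 has 31 days: 131 − 31 = 100 left.
January 2114 has 31 days: 100 − 31 = 69 left.
February 2114 has 28 days (2114 is not a leap year): 69 − 28 = 41 left.
March 2114 has 31 days: 41 − 31 = 10 left.
10 days into April 2114 → April 10, 2114.

April 10, 2114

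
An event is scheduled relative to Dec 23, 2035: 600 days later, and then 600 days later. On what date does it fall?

April 6, 2039

Advancing 600 days from December 23, 2035:
December has 31 days, so 31 − 23 = 8 days remain after December 23, 2035; 600 − 8 = 592 left.
January 2036 has 31 days: 592 − 31 = 561 left.
February 2036 has 29 days (2036 is a leap year): 561 − 29 = 532 left.
March 2036 has 31 days: 532 − 31 = 501 left.
April 2036 has 30 days: 501 − 30 = 471 left.
May 2036 has 31 days: 471 − 31 = 440 left.
June 2036 has 30 days: 440 − 30 = 410 left.
July 2036 has 31 days: 410 − 31 = 379 left.
August 2036 has 31 days: 379 − 31 = 348 left.
September 2036 has 30 days: 348 − 30 = 318 left.
October 2036 has 31 days: 318 − 31 = 287 left.
November 2036 has 30 days: 287 − 30 = 257 left.
December 2036 has 31 days: 257 − 31 = 226 left.
January 2037 has 31 days: 226 − 31 = 195 left.
February 2037 has 28 days (2037 is not a leap year): 195 − 28 = 167 left.
March 2037 has 31 days: 167 − 31 = 136 left.
April 2037 has 30 days: 136 − 30 = 106 left.
May 2037 has 31 days: 106 − 31 = 75 left.
June 2037 has 30 days: 75 − 30 = 45 left.
July 2037 has 31 days: 45 − 31 = 14 left.
14 days into August 2037 → August 14, 2037.
Counting forward 600 days from August 14, 2037:
August has 31 days, so 31 − 14 = 17 days remain after August 14, 2037; 600 − 17 = 583 left.
September 2037 has 30 days: 583 − 30 = 553 left.
October 2037 has 31 days: 553 − 31 = 522 left.
November 2037 has 30 days: 522 − 30 = 492 left.
December 2037 has 31 days: 492 − 31 = 461 left.
January 2038 has 31 days: 461 − 31 = 430 left.
February 2038 has 28 days (2038 is not a leap year): 430 − 28 = 402 left.
March 2038 has 31 days: 402 − 31 = 371 left.
April 2038 has 30 days: 371 − 30 = 341 left.
May 2038 has 31 days: 341 − 31 = 310 left.
June 2038 has 30 days: 310 − 30 = 280 left.
July 2038 has 31 days: 280 − 31 = 249 left.
August 2038 has 31 days: 249 − 31 = 218 left.
September 2038 has 30 days: 218 − 30 = 188 left.
October 2038 has 31 days: 188 − 31 = 157 left.
November 2038 has 30 days: 157 − 30 = 127 left.
December 2038 has 31 days: 127 − 31 = 96 left.
January 2039 has 31 days: 96 − 31 = 65 left.
February 2039 has 28 days (2039 is not a leap year): 65 − 28 = 37 left.
March 2039 has 31 days: 37 − 31 = 6 left.
6 days into April 2039 → April 6, 2039.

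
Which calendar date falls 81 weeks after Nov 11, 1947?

Advancing 81 weeks = 567 days from November 11, 1947.
November has 30 days, so 30 − 11 = 19 days remain after November 11, 1947; 567 − 19 = 548 left.
December 1947 has 31 days: 548 − 31 = 517 left.
January 1948 has 31 days: 517 − 31 = 486 left.
February 1948 has 29 days (1948 is a leap year): 486 − 29 = 457 left.
March 1948 has 31 days: 457 − 31 = 426 left.
April 1948 has 30 days: 426 − 30 = 396 left.
May 1948 has 31 days: 396 − 31 = 365 left.
June 1948 has 30 days: 365 − 30 = 335 left.
July 1948 has 31 days: 335 − 31 = 304 left.
August 1948 has 31 days: 304 − 31 = 273 left.
September 1948 has 30 days: 273 − 30 = 243 left.
October 1948 has 31 days: 243 − 31 = 212 left.
November 1948 has 30 days: 212 − 30 = 182 left.
December 1948 has 31 days: 182 − 31 = 151 left.
January 1949 has 31 days: 151 − 31 = 120 left.
February 1949 has 28 days (1949 is not a leap year): 120 − 28 = 92 left.
March 1949 has 31 days: 92 − 31 = 61 left.
April 1949 has 30 days: 61 − 30 = 31 left.
31 days into May 1949 → May 31, 1949.

May 31, 1949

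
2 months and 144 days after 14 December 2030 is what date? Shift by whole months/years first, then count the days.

July 8, 2031

Adding 2 months and 144 days from December 14, 2030: first the month/year part, then the days.
month 12 + 2 = 14, which is month 2 of year 2031 → February 2031.
Day 14 is valid in February, giving February 14, 2031.
Now add 144 days from February 14, 2031.
February has 28 days, so 28 − 14 = 14 days remain after February 14, 2031; 144 − 14 = 130 left.
March 2031 has 31 days: 130 − 31 = 99 left.
April 2031 has 30 days: 99 − 30 = 69 left.
May 2031 has 31 days: 69 − 31 = 38 left.
June 2031 has 30 days: 38 − 30 = 8 left.
8 days into July 2031 → July 8, 2031.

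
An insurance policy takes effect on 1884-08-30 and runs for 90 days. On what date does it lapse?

November 28, 1884

Counting forward 90 days from August 30, 1884.
August has 31 days, so 31 − 30 = 1 day remains after August 30, 1884; 90 − 1 = 89 left.
September 1884 has 30 days: 89 − 30 = 59 left.
October 1884 has 31 days: 59 − 31 = 28 left.
28 days into November 1884 → November 28, 1884.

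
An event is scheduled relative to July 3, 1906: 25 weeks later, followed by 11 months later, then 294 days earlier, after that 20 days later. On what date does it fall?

Counting forward 25 weeks (= 175 days) from July 3, 1906:
July has 31 days, so 31 − 3 = 28 days remain after July 3, 1906; 175 − 28 = 147 left.
August 1906 has 31 days: 147 − 31 = 116 left.
September 1906 has 30 days: 116 − 30 = 86 left.
October 1906 has 31 days: 86 − 31 = 55 left.
November 1906 has 30 days: 55 − 30 = 25 left.
25 days into December 1906 → December 25, 1906.
Counting forward 11 months from December 25, 1906:
month 12 + 11 = 23, which is month 11 of year 1907 → November 1907.
Day 25 is valid in November, giving November 25, 1907.
Going back 294 days from November 25, 1907:
Going back 25 days from November 25, 1907 reaches the end of the previous month; 294 − 25 = 269 left.
October 1907 has 31 days: 269 − 31 = 238 left.
September 1907 has 30 days: 238 − 30 = 208 left.
August 1907 has 31 days: 208 − 31 = 177 left.
July 1907 has 31 days: 177 − 31 = 146 left.
June 1907 has 30 days: 146 − 30 = 116 left.
May 1907 has 31 days: 116 − 31 = 85 left.
April 1907 has 30 days: 85 − 30 = 55 left.
March 1907 has 31 days: 55 − 31 = 24 left.
February 1907 has 28 days; 28 − 24 = 4 → February 4, 1907.
Counting forward 20 days from February 4, 1907:
February has 28 days; 4 + 20 = 24, still in February.

February 24, 1907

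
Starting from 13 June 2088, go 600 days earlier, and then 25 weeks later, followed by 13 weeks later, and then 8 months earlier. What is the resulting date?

Counting back 600 days from June 13, 2088:
Going back 13 days from June 13, 2088 reaches the end of the previous month; 600 − 13 = 587 left.
May 2088 has 31 days: 587 − 31 = 556 left.
April 2088 has 30 days: 556 − 30 = 526 left.
March 2088 has 31 days: 526 − 31 = 495 left.
February 2088 has 29 days (2088 is a leap year): 495 − 29 = 466 left.
January 2088 has 31 days: 466 − 31 = 435 left.
December 2087 has 31 days: 435 − 31 = 404 left.
November 2087 has 30 days: 404 − 30 = 374 left.
October 2087 has 31 days: 374 − 31 = 343 left.
September 2087 has 30 days: 343 − 30 = 313 left.
August 2087 has 31 days: 313 − 31 = 282 left.
July 2087 has 31 days: 282 − 31 = 251 left.
June 2087 has 30 days: 251 − 30 = 221 left.
May 2087 has 31 days: 221 − 31 = 190 left.
April 2087 has 30 days: 190 − 30 = 160 left.
March 2087 has 31 days: 160 − 31 = 129 left.
February 2087 has 28 days (2087 is not a leap year): 129 − 28 = 101 left.
January 2087 has 31 days: 101 − 31 = 70 left.
December 2086 has 31 days: 70 − 31 = 39 left.
November 2086 has 30 days: 39 − 30 = 9 left.
October 2086 has 31 days; 31 − 9 = 22 → October 22, 2086.
Adding 25 weeks (= 175 days) from October 22, 2086:
October has 31 days, so 31 − 22 = 9 days remain after October 22, 2086; 175 − 9 = 166 left.
November 2086 has 30 days: 166 − 30 = 136 left.
December 2086 has 31 days: 136 − 31 = 105 left.
January 2087 has 31 days: 105 − 31 = 74 left.
February 2087 has 28 days (2087 is not a leap year): 74 − 28 = 46 left.
March 2087 has 31 days: 46 − 31 = 15 left.
15 days into April 2087 → April 15, 2087.
Advancing 13 weeks (= 91 days) from April 15, 2087:
April has 30 days, so 30 − 15 = 15 days remain after April 15, 2087; 91 − 15 = 76 left.
May 2087 has 31 days: 76 − 31 = 45 left.
June 2087 has 30 days: 45 − 30 = 15 left.
15 days into July 2087 → July 15, 2087.
Going back 8 months from July 15, 2087:
month 7 − 8 = -1, which is month 11 of year 2086 → November 2086.
Day 15 is valid in November, giving November 15, 2086.

November 15, 2086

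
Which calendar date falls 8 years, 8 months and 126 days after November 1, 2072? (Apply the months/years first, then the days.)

Adding 8 years, 8 months and 126 days from November 1, 2072: first the month/year part, then the days.
+8 years → 2080; month 11 + 8 = 19, which is month 7 of year 2081 → July 2081.
Day 1 is valid in July, giving July 1, 2081.
Now add 126 days from July 1, 2081.
July has 31 days, so 31 − 1 = 30 days remain after July 1, 2081; 126 − 30 = 96 left.
August 2081 has 31 days: 96 − 31 = 65 left.
September 2081 has 30 days: 65 − 30 = 35 left.
October 2081 has 31 days: 35 − 31 = 4 left.
4 days into November 2081 → November 4, 2081.

November 4, 2081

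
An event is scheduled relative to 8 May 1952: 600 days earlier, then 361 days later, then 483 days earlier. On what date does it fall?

Subtracting 600 days from May 8, 1952:
Going back 8 days from May 8, 1952 reaches the end of the previous month; 600 − 8 = 592 left.
April 1952 has 30 days: 592 − 30 = 562 left.
March 1952 has 31 days: 562 − 31 = 531 left.
February 1952 has 29 days (1952 is a leap year): 531 − 29 = 502 left.
January 1952 has 31 days: 502 − 31 = 471 left.
December 1951 has 31 days: 471 − 31 = 440 left.
November 1951 has 30 days: 440 − 30 = 410 left.
October 1951 has 31 days: 410 − 31 = 379 left.
September 1951 has 30 days: 379 − 30 = 349 left.
August 1951 has 31 days: 349 − 31 = 318 left.
July 1951 has 31 days: 318 − 31 = 287 left.
June 1951 has 30 days: 287 − 30 = 257 left.
May 1951 has 31 days: 257 − 31 = 226 left.
April 1951 has 30 days: 226 − 30 = 196 left.
March 1951 has 31 days: 196 − 31 = 165 left.
February 1951 has 28 days (1951 is not a leap year): 165 − 28 = 137 left.
January 1951 has 31 days: 137 − 31 = 106 left.
December 1950 has 31 days: 106 − 31 = 75 left.
November 1950 has 30 days: 75 − 30 = 45 left.
October 1950 has 31 days: 45 − 31 = 14 left.
September 1950 has 30 days; 30 − 14 = 16 → September 16, 1950.
Adding 361 days from September 16, 1950:
September has 30 days, so 30 − 16 = 14 days remain after September 16, 1950; 361 − 14 = 347 left.
October 1950 has 31 days: 347 − 31 = 316 left.
November 1950 has 30 days: 316 − 30 = 286 left.
December 1950 has 31 days: 286 − 31 = 255 left.
January 1951 has 31 days: 255 − 31 = 224 left.
February 1951 has 28 days (1951 is not a leap year): 224 − 28 = 196 left.
March 1951 has 31 days: 196 − 31 = 165 left.
April 1951 has 30 days: 165 − 30 = 135 left.
May 1951 has 31 days: 135 − 31 = 104 left.
June 1951 has 30 days: 104 − 30 = 74 left.
July 1951 has 31 days: 74 − 31 = 43 left.
August 1951 has 31 days: 43 − 31 = 12 left.
12 days into September 1951 → September 12, 1951.
Going back 483 days from September 12, 1951:
Going back 12 days from September 12, 1951 reaches the end of the previous month; 483 − 12 = 471 left.
August 1951 has 31 days: 471 − 31 = 440 left.
July 1951 has 31 days: 440 − 31 = 409 left.
June 1951 has 30 days: 409 − 30 = 379 left.
May 1951 has 31 days: 379 − 31 = 348 left.
April 1951 has 30 days: 348 − 30 = 318 left.
March 1951 has 31 days: 318 − 31 = 287 left.
February 1951 has 28 days (1951 is not a leap year): 287 − 28 = 259 left.
January 1951 has 31 days: 259 − 31 = 228 left.
December 1950 has 31 days: 228 − 31 = 197 left.
November 1950 has 30 days: 197 − 30 = 167 left.
October 1950 has 31 days: 167 − 31 = 136 left.
September 1950 has 30 days: 136 − 30 = 106 left.
August 1950 has 31 days: 106 − 31 = 75 left.
July 1950 has 31 days: 75 − 31 = 44 left.
June 1950 has 30 days: 44 − 30 = 14 left.
May 1950 has 31 days; 31 − 14 = 17 → May 17, 1950.

May 17, 1950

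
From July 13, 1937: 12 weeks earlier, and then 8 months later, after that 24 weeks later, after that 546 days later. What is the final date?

Going back 12 weeks (= 84 days) from July 13, 1937:
Going back 13 days from July 13, 1937 reaches the end of the previous month; 84 − 13 = 71 left.
June 1937 has 30 days: 71 − 30 = 41 left.
May 1937 has 31 days: 41 − 31 = 10 left.
April 1937 has 30 days; 30 − 10 = 20 → April 20, 1937.
Counting forward 8 months from April 20, 1937:
month 4 + 8 = 12 → December 1937.
Day 20 is valid in December, giving December 20, 1937.
Advancing 24 weeks (= 168 days) from December 20, 1937:
December has 31 days, so 31 − 20 = 11 days remain after December 20, 1937; 168 − 11 = 157 left.
January 1938 has 31 days: 157 − 31 = 126 left.
February 1938 has 28 days (1938 is not a leap year): 126 − 28 = 98 left.
March 1938 has 31 days: 98 − 31 = 67 left.
April 1938 has 30 days: 67 − 30 = 37 left.
May 1938 has 31 days: 37 − 31 = 6 left.
6 days into June 1938 → June 6, 1938.
Advancing 546 days from June 6, 1938:
June has 30 days, so 30 − 6 = 24 days remain after June 6, 1938; 546 − 24 = 522 left.
July 1938 has 31 days: 522 − 31 = 491 left.
August 1938 has 31 days: 491 − 31 = 460 left.
September 1938 has 30 days: 460 − 30 = 430 left.
October 1938 has 31 days: 430 − 31 = 399 left.
November 1938 has 30 days: 399 − 30 = 369 left.
December 1938 has 31 days: 369 − 31 = 338 left.
January 1939 has 31 days: 338 − 31 = 307 left.
February 1939 has 28 days (1939 is not a leap year): 307 − 28 = 279 left.
March 1939 has 31 days: 279 − 31 = 248 left.
April 1939 has 30 days: 248 − 30 = 218 left.
May 1939 has 31 days: 218 − 31 = 187 left.
June 1939 has 30 days: 187 − 30 = 157 left.
July 1939 has 31 days: 157 − 31 = 126 left.
August 1939 has 31 days: 126 − 31 = 95 left.
September 1939 has 30 days: 95 − 30 = 65 left.
October 1939 has 31 days: 65 − 31 = 34 left.
November 1939 has 30 days: 34 − 30 = 4 left.
4 days into December 1939 → December 4, 1939.

December 4, 1939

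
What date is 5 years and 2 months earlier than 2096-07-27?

Going back 5 years and 2 months from July 27, 2096.
-5 years → 2091; month 7 − 2 = 5 → May 2091.
Day 27 is valid in May, giving May 27, 2091.

May 27, 2091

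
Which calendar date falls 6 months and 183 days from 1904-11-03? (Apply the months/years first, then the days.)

Counting forward 6 months and 183 days from November 3, 1904: first the month/year part, then the days.
month 11 + 6 = 17, which is month 5 of year 1905 → May 1905.
Day 3 is valid in May, giving May 3, 1905.
Now add 183 days from May 3, 1905.
May has 31 days, so 31 − 3 = 28 days remain after May 3, 1905; 183 − 28 = 155 left.
June 1905 has 30 days: 155 − 30 = 125 left.
July 1905 has 31 days: 125 − 31 = 94 left.
August 1905 has 31 days: 94 − 31 = 63 left.
September 1905 has 30 days: 63 − 30 = 33 left.
October 1905 has 31 days: 33 − 31 = 2 left.
2 days into November 1905 → November 2, 1905.

November 2, 1905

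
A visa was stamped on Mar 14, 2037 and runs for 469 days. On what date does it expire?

June 26, 2038

Adding 469 days from March 14, 2037.
March has 31 days, so 31 − 14 = 17 days remain after March 14, 2037; 469 − 17 = 452 left.
April 2037 has 30 days: 452 − 30 = 422 left.
May 2037 has 31 days: 422 − 31 = 391 left.
June 2037 has 30 days: 391 − 30 = 361 left.
July 2037 has 31 days: 361 − 31 = 330 left.
August 2037 has 31 days: 330 − 31 = 299 left.
September 2037 has 30 days: 299 − 30 = 269 left.
October 2037 has 31 days: 269 − 31 = 238 left.
November 2037 has 30 days: 238 − 30 = 208 left.
December 2037 has 31 days: 208 − 31 = 177 left.
January 2038 has 31 days: 177 − 31 = 146 left.
February 2038 has 28 days (2038 is not a leap year): 146 − 28 = 118 left.
March 2038 has 31 days: 118 − 31 = 87 left.
April 2038 has 30 days: 87 − 30 = 57 left.
May 2038 has 31 days: 57 − 31 = 26 left.
26 days into June 2038 → June 26, 2038.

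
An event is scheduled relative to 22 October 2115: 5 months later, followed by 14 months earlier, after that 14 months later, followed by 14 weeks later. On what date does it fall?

June 28, 2116

Advancing 5 months from October 22, 2115:
month 10 + 5 = 15, which is month 3 of year 2116 → March 2116.
Day 22 is valid in March, giving March 22, 2116.
Counting back 14 months from March 22, 2116:
month 3 − 14 = -11, which is month 1 of year 2115 → January 2115.
Day 22 is valid in January, giving January 22, 2115.
Advancing 14 months from January 22, 2115:
month 1 + 14 = 15, which is month 3 of year 2116 → March 2116.
Day 22 is valid in March, giving March 22, 2116.
Counting forward 14 weeks (= 98 days) from March 22, 2116:
March has 31 days, so 31 − 22 = 9 days remain after March 22, 2116; 98 − 9 = 89 left.
April 2116 has 30 days: 89 − 30 = 59 left.
May 2116 has 31 days: 59 − 31 = 28 left.
28 days into June 2116 → June 28, 2116.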